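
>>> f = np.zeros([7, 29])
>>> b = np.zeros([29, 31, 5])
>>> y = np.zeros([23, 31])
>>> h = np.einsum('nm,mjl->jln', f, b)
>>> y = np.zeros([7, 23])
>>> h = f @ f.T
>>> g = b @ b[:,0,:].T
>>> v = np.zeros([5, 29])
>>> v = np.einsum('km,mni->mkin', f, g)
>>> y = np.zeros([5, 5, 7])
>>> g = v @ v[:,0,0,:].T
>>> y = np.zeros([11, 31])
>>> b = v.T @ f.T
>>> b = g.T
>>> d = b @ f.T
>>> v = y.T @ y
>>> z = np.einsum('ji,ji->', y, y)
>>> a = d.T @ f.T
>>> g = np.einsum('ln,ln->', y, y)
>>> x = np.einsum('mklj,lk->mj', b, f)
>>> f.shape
(7, 29)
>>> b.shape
(29, 29, 7, 29)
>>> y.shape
(11, 31)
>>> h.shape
(7, 7)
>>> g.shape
()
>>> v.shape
(31, 31)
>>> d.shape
(29, 29, 7, 7)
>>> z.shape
()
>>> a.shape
(7, 7, 29, 7)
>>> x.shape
(29, 29)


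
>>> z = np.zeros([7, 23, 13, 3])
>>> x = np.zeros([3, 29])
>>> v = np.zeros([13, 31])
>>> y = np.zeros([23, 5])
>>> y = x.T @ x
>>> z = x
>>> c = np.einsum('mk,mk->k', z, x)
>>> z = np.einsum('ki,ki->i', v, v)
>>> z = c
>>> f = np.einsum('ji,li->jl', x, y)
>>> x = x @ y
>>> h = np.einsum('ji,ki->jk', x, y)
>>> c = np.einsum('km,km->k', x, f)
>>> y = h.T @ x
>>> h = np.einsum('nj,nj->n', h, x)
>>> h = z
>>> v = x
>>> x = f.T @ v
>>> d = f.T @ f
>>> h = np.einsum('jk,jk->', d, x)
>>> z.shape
(29,)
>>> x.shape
(29, 29)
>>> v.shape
(3, 29)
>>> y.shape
(29, 29)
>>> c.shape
(3,)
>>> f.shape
(3, 29)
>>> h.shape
()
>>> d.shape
(29, 29)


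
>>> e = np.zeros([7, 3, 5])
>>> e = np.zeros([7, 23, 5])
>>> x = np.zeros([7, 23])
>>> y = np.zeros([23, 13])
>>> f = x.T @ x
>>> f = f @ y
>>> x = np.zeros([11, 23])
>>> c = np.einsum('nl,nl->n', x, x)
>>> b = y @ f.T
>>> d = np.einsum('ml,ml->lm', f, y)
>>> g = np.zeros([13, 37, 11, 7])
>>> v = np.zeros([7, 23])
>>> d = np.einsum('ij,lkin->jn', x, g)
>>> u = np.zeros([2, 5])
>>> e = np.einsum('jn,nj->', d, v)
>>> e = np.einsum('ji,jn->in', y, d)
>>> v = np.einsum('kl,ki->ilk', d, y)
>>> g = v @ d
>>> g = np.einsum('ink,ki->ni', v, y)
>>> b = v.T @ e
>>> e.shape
(13, 7)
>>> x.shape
(11, 23)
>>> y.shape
(23, 13)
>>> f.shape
(23, 13)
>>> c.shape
(11,)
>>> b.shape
(23, 7, 7)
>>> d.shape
(23, 7)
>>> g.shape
(7, 13)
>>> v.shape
(13, 7, 23)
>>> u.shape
(2, 5)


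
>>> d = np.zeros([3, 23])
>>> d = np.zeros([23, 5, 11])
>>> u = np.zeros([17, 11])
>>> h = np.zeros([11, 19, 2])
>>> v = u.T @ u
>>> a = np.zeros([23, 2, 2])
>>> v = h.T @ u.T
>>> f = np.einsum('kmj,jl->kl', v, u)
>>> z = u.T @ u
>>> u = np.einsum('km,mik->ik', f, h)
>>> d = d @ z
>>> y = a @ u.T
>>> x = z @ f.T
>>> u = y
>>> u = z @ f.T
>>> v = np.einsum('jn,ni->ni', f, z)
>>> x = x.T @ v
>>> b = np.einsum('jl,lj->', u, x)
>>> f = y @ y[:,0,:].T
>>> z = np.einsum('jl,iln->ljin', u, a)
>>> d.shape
(23, 5, 11)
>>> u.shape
(11, 2)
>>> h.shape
(11, 19, 2)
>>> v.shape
(11, 11)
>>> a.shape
(23, 2, 2)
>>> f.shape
(23, 2, 23)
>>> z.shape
(2, 11, 23, 2)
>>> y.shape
(23, 2, 19)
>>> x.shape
(2, 11)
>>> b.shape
()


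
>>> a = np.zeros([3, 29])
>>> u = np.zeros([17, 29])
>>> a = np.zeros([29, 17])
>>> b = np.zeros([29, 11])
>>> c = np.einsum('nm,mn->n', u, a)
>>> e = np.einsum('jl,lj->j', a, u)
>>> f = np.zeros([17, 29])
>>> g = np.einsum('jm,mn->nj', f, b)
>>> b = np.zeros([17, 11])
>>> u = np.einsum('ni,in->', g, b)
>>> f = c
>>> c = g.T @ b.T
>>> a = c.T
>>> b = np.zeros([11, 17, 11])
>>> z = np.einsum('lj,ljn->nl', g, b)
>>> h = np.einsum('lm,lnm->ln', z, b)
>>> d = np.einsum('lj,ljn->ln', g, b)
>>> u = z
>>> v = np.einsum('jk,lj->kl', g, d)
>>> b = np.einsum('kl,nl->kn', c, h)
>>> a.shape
(17, 17)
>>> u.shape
(11, 11)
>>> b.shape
(17, 11)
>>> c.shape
(17, 17)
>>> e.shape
(29,)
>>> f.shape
(17,)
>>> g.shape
(11, 17)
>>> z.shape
(11, 11)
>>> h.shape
(11, 17)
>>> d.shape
(11, 11)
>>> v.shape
(17, 11)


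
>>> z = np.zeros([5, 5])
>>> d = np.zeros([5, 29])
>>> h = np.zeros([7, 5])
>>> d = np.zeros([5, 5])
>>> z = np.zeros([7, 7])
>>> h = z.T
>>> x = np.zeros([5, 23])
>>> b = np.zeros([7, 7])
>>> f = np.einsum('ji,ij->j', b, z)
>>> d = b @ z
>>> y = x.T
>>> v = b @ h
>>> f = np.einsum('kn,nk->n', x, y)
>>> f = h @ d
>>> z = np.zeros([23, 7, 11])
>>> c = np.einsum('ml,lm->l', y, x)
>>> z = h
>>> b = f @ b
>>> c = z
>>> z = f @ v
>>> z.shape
(7, 7)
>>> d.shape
(7, 7)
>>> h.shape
(7, 7)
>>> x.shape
(5, 23)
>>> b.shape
(7, 7)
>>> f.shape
(7, 7)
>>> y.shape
(23, 5)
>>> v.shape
(7, 7)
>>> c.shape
(7, 7)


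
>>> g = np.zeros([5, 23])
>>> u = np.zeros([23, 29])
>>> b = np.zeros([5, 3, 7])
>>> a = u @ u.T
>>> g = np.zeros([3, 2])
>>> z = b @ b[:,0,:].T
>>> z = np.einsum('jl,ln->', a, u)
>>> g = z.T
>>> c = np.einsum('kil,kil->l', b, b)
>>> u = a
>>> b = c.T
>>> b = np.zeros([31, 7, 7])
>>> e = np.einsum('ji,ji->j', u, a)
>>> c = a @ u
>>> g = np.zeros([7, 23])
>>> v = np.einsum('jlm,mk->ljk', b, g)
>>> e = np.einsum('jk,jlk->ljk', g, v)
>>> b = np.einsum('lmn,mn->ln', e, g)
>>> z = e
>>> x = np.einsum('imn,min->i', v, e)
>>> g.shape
(7, 23)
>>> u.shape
(23, 23)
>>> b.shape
(31, 23)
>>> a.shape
(23, 23)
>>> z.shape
(31, 7, 23)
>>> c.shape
(23, 23)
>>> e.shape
(31, 7, 23)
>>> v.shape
(7, 31, 23)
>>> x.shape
(7,)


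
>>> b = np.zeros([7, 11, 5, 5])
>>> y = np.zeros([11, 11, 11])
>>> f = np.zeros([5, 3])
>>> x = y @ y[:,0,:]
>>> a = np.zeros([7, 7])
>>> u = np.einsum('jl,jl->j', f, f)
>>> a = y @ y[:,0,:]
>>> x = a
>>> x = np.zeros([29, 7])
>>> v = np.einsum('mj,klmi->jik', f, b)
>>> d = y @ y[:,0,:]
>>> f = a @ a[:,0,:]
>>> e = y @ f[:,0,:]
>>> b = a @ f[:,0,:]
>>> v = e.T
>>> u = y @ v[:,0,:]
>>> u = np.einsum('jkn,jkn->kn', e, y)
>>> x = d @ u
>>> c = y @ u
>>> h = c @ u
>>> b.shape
(11, 11, 11)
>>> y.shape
(11, 11, 11)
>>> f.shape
(11, 11, 11)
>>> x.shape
(11, 11, 11)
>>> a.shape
(11, 11, 11)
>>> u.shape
(11, 11)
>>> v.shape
(11, 11, 11)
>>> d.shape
(11, 11, 11)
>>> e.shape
(11, 11, 11)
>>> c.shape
(11, 11, 11)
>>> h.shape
(11, 11, 11)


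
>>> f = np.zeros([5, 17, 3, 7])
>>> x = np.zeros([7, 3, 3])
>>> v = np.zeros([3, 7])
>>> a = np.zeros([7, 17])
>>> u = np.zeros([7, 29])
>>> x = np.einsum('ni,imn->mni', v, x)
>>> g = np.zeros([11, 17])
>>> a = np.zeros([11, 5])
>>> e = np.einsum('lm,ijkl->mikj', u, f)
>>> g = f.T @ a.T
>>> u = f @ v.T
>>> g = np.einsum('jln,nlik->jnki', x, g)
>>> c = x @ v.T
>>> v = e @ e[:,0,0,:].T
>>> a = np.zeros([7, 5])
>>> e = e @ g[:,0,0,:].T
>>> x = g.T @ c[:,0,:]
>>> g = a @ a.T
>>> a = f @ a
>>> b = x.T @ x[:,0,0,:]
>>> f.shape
(5, 17, 3, 7)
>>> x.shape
(17, 11, 7, 3)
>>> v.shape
(29, 5, 3, 29)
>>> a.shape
(5, 17, 3, 5)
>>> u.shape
(5, 17, 3, 3)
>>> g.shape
(7, 7)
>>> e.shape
(29, 5, 3, 3)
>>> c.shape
(3, 3, 3)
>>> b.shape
(3, 7, 11, 3)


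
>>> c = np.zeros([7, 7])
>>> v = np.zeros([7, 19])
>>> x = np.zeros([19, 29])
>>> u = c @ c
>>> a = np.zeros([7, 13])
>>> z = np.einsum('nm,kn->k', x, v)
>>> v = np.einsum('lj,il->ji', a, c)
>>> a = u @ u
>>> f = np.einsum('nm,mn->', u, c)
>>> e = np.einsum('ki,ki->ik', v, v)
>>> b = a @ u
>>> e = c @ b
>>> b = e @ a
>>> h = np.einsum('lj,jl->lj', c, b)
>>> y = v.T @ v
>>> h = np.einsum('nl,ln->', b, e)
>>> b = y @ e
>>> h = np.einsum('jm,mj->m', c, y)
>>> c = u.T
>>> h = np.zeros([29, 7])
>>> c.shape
(7, 7)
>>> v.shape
(13, 7)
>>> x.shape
(19, 29)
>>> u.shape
(7, 7)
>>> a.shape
(7, 7)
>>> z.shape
(7,)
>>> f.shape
()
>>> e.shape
(7, 7)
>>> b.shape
(7, 7)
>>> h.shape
(29, 7)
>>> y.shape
(7, 7)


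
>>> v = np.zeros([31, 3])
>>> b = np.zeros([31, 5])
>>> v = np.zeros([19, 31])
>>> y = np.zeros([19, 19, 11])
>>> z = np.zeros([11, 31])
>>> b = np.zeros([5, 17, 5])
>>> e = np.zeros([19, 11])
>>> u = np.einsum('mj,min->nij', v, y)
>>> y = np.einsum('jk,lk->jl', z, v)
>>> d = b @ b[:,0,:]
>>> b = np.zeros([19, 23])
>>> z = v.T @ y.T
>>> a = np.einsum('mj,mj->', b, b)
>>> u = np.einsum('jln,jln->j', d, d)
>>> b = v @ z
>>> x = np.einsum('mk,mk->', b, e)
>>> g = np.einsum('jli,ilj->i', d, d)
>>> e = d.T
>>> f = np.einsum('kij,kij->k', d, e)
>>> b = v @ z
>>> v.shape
(19, 31)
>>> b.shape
(19, 11)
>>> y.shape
(11, 19)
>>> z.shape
(31, 11)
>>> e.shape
(5, 17, 5)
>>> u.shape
(5,)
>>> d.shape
(5, 17, 5)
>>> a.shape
()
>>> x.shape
()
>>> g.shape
(5,)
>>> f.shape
(5,)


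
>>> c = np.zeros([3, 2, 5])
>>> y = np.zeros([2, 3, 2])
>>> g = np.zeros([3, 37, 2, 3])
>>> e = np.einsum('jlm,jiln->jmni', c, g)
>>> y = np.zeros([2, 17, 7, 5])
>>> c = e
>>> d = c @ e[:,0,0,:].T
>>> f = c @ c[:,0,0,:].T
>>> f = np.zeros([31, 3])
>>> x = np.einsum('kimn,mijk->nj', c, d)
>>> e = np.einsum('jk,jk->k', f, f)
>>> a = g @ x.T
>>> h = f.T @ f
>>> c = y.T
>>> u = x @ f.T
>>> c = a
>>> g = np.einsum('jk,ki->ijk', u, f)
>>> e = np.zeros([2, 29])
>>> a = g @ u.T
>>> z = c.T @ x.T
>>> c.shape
(3, 37, 2, 37)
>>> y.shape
(2, 17, 7, 5)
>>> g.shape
(3, 37, 31)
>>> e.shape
(2, 29)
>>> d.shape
(3, 5, 3, 3)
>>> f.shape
(31, 3)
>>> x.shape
(37, 3)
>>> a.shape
(3, 37, 37)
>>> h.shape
(3, 3)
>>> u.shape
(37, 31)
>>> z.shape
(37, 2, 37, 37)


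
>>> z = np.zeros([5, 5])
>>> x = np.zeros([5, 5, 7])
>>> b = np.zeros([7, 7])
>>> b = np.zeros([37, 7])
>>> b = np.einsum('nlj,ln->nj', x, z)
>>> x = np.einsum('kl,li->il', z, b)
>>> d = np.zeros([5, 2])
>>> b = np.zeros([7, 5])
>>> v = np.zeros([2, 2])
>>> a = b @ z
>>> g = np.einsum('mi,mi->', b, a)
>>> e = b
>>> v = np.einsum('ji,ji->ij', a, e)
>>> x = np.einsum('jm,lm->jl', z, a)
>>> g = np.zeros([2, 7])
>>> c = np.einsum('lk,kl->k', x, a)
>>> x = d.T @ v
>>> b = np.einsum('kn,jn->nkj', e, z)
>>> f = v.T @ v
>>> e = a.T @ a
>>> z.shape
(5, 5)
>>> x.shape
(2, 7)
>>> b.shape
(5, 7, 5)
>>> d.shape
(5, 2)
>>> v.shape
(5, 7)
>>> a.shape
(7, 5)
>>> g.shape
(2, 7)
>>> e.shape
(5, 5)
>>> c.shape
(7,)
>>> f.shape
(7, 7)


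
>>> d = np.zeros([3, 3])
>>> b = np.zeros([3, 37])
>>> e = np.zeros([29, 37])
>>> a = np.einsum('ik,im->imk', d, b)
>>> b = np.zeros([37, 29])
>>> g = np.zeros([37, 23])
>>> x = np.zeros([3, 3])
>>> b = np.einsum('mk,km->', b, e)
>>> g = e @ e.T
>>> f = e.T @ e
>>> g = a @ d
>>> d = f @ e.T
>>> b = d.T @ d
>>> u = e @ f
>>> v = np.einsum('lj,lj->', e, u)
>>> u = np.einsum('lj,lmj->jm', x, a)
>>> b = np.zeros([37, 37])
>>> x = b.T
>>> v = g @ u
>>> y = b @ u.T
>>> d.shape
(37, 29)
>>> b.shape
(37, 37)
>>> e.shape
(29, 37)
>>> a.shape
(3, 37, 3)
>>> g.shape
(3, 37, 3)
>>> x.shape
(37, 37)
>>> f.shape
(37, 37)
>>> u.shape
(3, 37)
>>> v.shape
(3, 37, 37)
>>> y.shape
(37, 3)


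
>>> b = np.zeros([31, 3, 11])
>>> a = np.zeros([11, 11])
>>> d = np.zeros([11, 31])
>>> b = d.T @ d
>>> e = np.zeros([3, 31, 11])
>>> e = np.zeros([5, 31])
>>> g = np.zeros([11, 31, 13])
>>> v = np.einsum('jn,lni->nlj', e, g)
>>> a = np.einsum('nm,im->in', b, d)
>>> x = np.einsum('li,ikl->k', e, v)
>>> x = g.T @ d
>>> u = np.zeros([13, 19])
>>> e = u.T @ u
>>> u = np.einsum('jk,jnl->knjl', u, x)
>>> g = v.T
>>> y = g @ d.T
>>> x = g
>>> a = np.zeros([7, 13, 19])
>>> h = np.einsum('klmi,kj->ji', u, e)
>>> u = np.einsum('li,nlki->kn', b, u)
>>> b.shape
(31, 31)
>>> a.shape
(7, 13, 19)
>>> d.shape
(11, 31)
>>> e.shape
(19, 19)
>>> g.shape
(5, 11, 31)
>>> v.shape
(31, 11, 5)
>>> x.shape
(5, 11, 31)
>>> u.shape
(13, 19)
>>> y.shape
(5, 11, 11)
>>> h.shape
(19, 31)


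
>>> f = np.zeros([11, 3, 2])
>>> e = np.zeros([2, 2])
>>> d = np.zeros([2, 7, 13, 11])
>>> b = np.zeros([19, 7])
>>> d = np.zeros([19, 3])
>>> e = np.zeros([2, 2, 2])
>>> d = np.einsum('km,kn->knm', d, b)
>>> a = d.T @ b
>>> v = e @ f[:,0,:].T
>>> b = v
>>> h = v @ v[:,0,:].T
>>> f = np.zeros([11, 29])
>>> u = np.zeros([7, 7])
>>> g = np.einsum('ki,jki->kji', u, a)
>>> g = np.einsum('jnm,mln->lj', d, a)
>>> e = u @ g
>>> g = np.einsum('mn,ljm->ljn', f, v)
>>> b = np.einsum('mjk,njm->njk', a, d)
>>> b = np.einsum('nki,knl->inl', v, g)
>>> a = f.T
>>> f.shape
(11, 29)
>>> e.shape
(7, 19)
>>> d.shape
(19, 7, 3)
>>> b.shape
(11, 2, 29)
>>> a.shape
(29, 11)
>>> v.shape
(2, 2, 11)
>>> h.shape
(2, 2, 2)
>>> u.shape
(7, 7)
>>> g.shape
(2, 2, 29)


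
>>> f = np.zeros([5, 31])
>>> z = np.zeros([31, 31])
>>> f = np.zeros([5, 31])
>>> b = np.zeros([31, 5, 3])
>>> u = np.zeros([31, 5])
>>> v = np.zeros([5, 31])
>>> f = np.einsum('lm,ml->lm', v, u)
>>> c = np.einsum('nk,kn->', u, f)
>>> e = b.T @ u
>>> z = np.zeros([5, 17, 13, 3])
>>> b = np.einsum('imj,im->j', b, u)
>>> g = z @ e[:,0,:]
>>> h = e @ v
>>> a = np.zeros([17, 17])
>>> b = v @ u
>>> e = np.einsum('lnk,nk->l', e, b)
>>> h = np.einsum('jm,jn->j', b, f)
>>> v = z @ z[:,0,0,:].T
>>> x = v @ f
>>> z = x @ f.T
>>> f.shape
(5, 31)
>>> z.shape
(5, 17, 13, 5)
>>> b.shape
(5, 5)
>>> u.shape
(31, 5)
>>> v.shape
(5, 17, 13, 5)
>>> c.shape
()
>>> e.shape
(3,)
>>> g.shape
(5, 17, 13, 5)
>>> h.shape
(5,)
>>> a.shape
(17, 17)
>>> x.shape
(5, 17, 13, 31)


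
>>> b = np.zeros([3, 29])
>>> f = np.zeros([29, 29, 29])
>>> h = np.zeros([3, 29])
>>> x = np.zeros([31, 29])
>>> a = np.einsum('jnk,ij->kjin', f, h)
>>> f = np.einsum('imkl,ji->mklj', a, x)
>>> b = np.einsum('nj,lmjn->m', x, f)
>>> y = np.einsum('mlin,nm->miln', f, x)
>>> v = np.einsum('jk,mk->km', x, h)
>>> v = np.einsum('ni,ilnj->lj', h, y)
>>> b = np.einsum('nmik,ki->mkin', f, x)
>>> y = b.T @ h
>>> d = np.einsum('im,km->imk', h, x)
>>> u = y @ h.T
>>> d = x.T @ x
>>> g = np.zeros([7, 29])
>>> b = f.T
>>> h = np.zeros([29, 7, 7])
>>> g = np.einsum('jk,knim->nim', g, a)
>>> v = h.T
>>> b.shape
(31, 29, 3, 29)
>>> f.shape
(29, 3, 29, 31)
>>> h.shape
(29, 7, 7)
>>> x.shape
(31, 29)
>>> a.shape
(29, 29, 3, 29)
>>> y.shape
(29, 29, 31, 29)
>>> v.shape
(7, 7, 29)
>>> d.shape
(29, 29)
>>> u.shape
(29, 29, 31, 3)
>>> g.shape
(29, 3, 29)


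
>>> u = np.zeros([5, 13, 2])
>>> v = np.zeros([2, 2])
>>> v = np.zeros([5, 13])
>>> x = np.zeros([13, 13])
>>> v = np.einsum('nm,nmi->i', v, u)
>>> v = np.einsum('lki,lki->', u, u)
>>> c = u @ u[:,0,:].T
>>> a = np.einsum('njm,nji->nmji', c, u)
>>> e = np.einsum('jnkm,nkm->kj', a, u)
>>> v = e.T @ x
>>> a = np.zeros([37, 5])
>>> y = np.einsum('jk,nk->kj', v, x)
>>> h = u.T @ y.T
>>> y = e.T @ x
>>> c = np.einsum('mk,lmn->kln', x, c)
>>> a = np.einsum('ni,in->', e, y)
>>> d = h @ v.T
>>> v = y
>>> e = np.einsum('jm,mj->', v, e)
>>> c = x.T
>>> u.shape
(5, 13, 2)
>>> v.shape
(5, 13)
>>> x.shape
(13, 13)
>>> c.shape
(13, 13)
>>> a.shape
()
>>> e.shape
()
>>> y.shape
(5, 13)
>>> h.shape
(2, 13, 13)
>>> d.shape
(2, 13, 5)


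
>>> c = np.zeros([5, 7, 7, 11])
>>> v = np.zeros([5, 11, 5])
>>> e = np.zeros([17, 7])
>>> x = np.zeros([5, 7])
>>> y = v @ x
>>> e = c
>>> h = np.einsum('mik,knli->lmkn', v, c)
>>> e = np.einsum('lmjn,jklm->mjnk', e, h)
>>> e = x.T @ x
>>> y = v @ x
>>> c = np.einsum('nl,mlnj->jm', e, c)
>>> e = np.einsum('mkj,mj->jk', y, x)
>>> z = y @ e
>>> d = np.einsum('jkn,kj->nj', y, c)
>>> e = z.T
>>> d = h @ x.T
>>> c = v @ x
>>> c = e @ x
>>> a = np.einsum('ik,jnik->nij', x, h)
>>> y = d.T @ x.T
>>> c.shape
(11, 11, 7)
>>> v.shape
(5, 11, 5)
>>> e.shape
(11, 11, 5)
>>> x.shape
(5, 7)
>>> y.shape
(5, 5, 5, 5)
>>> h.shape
(7, 5, 5, 7)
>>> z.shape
(5, 11, 11)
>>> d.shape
(7, 5, 5, 5)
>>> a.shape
(5, 5, 7)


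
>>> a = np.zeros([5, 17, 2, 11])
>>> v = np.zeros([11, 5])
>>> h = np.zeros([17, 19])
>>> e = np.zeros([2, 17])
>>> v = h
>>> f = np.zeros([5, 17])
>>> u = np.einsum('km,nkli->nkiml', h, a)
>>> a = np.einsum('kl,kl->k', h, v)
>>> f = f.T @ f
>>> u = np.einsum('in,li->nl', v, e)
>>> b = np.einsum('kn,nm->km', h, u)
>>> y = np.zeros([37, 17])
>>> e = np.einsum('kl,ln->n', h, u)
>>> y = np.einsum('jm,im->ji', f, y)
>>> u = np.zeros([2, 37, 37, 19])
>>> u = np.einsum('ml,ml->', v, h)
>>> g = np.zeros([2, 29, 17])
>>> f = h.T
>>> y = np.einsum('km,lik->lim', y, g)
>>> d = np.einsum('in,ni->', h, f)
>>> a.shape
(17,)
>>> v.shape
(17, 19)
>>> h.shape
(17, 19)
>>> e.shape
(2,)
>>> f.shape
(19, 17)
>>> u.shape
()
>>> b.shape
(17, 2)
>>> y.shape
(2, 29, 37)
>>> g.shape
(2, 29, 17)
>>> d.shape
()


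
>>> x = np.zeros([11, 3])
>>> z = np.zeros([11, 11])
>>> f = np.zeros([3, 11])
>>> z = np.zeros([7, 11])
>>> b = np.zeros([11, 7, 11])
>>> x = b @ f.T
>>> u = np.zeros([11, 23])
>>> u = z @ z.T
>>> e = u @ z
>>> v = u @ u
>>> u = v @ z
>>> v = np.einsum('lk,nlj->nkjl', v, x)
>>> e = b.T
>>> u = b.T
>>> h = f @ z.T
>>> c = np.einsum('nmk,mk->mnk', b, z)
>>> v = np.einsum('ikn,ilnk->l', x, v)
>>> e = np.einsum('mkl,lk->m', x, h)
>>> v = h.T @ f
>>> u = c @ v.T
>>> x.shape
(11, 7, 3)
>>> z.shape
(7, 11)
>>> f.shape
(3, 11)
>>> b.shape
(11, 7, 11)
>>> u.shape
(7, 11, 7)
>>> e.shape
(11,)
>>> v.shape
(7, 11)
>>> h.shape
(3, 7)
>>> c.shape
(7, 11, 11)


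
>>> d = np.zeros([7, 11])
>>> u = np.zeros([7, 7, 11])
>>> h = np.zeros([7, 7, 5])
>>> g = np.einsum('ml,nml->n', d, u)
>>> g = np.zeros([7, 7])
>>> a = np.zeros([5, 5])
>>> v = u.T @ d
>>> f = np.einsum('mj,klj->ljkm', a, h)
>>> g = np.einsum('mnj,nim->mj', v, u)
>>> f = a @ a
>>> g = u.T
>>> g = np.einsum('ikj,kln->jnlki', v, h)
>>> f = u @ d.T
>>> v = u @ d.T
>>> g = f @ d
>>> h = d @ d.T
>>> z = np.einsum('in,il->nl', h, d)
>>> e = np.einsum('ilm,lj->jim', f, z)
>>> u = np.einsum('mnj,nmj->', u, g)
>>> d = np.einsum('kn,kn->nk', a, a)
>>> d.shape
(5, 5)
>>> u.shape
()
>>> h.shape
(7, 7)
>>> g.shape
(7, 7, 11)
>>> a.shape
(5, 5)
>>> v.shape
(7, 7, 7)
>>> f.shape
(7, 7, 7)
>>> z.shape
(7, 11)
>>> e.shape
(11, 7, 7)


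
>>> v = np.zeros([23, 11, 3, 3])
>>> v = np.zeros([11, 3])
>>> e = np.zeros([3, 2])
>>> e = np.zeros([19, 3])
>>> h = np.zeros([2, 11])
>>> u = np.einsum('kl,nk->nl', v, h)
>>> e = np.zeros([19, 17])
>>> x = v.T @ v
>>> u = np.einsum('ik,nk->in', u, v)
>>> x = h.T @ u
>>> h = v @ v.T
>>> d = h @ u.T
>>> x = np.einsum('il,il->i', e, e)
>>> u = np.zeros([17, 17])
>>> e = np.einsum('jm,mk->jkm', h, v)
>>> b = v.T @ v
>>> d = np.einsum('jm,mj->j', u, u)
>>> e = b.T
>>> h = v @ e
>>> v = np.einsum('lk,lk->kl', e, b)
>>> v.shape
(3, 3)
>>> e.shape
(3, 3)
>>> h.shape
(11, 3)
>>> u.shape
(17, 17)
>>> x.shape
(19,)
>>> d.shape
(17,)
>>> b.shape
(3, 3)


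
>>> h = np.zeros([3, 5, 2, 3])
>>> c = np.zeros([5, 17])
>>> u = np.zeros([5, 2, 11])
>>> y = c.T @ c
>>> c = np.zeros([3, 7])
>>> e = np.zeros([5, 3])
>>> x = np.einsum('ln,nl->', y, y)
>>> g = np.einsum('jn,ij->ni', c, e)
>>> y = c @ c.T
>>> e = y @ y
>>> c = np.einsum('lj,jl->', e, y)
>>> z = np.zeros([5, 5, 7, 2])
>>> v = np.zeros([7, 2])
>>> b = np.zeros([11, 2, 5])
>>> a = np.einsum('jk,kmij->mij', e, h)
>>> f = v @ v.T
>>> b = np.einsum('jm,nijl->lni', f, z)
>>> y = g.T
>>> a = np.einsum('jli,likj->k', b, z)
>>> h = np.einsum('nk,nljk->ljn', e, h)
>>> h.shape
(5, 2, 3)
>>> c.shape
()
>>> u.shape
(5, 2, 11)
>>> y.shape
(5, 7)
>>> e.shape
(3, 3)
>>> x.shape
()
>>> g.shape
(7, 5)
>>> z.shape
(5, 5, 7, 2)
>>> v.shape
(7, 2)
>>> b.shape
(2, 5, 5)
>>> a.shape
(7,)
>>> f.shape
(7, 7)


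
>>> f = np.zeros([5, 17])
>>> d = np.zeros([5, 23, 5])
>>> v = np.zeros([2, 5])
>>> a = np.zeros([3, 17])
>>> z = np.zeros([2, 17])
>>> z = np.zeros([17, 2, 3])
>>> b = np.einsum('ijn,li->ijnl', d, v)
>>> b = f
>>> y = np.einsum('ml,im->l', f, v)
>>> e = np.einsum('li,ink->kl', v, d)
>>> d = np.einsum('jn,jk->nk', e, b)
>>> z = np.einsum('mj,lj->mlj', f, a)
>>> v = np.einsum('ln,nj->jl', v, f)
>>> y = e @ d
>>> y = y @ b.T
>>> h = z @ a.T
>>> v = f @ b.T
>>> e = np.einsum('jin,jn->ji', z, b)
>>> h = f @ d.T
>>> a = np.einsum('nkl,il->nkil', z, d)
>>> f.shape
(5, 17)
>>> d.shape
(2, 17)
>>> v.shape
(5, 5)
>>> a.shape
(5, 3, 2, 17)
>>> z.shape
(5, 3, 17)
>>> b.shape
(5, 17)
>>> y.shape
(5, 5)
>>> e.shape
(5, 3)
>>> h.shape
(5, 2)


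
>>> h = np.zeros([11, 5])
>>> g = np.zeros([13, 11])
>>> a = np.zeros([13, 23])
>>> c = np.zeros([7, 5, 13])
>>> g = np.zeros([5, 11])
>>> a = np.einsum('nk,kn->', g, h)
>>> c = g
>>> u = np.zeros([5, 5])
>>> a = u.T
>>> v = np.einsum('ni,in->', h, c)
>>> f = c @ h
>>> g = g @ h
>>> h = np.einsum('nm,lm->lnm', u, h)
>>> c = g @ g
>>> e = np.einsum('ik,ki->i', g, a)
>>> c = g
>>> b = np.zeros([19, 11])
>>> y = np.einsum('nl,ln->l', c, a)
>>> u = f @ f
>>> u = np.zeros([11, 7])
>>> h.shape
(11, 5, 5)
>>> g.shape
(5, 5)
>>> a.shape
(5, 5)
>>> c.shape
(5, 5)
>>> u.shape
(11, 7)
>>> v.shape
()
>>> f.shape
(5, 5)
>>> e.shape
(5,)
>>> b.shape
(19, 11)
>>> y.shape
(5,)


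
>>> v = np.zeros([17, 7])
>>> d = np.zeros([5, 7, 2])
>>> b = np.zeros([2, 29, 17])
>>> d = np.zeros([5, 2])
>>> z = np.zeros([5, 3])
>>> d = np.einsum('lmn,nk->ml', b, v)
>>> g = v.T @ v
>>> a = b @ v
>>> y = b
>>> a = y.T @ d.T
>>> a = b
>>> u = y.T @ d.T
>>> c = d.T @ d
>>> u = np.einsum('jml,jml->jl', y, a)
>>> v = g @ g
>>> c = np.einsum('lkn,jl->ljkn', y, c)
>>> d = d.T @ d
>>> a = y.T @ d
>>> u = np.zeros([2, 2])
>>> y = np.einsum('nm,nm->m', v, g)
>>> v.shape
(7, 7)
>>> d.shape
(2, 2)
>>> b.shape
(2, 29, 17)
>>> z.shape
(5, 3)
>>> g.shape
(7, 7)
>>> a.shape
(17, 29, 2)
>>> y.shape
(7,)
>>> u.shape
(2, 2)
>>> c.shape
(2, 2, 29, 17)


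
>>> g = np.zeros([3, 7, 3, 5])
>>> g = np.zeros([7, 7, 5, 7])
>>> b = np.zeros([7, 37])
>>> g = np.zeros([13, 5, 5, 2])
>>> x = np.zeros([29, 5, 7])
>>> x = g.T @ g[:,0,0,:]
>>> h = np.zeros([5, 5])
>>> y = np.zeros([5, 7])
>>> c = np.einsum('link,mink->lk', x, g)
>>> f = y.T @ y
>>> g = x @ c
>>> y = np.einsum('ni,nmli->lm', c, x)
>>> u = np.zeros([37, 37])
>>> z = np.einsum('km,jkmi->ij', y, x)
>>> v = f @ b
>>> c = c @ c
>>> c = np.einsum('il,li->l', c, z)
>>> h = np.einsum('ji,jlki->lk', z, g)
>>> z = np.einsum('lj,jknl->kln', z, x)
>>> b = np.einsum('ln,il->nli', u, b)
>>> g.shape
(2, 5, 5, 2)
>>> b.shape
(37, 37, 7)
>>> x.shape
(2, 5, 5, 2)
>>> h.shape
(5, 5)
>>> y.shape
(5, 5)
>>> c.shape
(2,)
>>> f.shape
(7, 7)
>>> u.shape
(37, 37)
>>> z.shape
(5, 2, 5)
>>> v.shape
(7, 37)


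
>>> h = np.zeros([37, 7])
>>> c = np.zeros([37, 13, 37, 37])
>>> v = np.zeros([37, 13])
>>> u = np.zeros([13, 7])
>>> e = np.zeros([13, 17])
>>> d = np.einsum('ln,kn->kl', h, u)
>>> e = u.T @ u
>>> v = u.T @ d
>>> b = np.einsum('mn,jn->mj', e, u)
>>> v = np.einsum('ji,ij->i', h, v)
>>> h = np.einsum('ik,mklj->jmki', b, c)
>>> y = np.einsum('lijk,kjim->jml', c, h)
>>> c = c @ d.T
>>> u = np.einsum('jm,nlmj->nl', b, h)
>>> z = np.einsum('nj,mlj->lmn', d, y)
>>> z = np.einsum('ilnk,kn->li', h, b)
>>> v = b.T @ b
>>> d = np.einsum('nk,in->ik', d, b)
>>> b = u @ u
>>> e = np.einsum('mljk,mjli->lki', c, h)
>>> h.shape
(37, 37, 13, 7)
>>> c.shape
(37, 13, 37, 13)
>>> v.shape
(13, 13)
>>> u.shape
(37, 37)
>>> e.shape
(13, 13, 7)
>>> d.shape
(7, 37)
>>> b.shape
(37, 37)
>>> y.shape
(37, 7, 37)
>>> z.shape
(37, 37)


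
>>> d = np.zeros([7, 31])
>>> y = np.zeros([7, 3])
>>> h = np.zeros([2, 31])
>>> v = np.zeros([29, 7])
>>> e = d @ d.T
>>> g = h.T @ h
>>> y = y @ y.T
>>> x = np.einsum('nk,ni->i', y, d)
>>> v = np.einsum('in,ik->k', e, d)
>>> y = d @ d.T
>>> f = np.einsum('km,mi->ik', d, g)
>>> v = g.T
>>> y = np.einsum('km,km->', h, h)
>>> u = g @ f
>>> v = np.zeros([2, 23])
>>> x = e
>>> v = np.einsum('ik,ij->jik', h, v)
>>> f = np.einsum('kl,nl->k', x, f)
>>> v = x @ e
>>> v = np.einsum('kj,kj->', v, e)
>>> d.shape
(7, 31)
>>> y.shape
()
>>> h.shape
(2, 31)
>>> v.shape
()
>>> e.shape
(7, 7)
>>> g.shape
(31, 31)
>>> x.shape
(7, 7)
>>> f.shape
(7,)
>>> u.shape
(31, 7)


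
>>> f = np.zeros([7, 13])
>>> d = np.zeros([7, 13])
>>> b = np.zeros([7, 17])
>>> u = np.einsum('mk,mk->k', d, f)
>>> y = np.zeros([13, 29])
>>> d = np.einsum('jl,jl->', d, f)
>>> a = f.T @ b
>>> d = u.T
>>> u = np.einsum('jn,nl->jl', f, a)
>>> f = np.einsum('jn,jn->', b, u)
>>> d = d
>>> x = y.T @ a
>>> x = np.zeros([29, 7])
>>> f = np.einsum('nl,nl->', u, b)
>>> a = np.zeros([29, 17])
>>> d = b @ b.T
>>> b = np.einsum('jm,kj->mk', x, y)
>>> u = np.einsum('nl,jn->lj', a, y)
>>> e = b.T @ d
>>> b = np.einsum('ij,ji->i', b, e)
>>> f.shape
()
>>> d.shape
(7, 7)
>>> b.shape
(7,)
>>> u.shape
(17, 13)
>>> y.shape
(13, 29)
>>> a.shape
(29, 17)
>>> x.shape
(29, 7)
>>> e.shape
(13, 7)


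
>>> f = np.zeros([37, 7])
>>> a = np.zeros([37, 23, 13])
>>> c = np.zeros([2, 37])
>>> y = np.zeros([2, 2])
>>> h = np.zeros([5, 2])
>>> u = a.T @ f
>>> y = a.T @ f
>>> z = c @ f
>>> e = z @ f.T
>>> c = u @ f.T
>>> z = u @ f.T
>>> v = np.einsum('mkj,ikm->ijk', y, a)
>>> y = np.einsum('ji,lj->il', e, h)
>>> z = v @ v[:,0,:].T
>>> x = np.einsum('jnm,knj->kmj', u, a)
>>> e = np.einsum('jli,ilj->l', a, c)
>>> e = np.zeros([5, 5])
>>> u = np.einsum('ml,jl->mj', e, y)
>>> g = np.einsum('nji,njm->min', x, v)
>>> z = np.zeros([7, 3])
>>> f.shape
(37, 7)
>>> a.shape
(37, 23, 13)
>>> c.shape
(13, 23, 37)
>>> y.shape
(37, 5)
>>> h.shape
(5, 2)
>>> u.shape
(5, 37)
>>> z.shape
(7, 3)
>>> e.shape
(5, 5)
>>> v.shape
(37, 7, 23)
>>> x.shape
(37, 7, 13)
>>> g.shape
(23, 13, 37)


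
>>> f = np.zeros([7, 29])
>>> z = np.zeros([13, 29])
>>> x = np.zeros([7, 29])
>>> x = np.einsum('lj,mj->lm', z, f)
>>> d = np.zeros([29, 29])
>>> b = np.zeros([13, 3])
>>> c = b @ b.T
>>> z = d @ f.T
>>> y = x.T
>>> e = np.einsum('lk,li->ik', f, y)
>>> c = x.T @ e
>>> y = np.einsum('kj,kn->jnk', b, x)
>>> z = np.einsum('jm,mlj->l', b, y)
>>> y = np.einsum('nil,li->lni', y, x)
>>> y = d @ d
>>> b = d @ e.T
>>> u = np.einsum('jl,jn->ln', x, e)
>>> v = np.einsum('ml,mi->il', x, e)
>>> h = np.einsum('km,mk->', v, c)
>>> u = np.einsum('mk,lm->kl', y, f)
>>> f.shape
(7, 29)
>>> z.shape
(7,)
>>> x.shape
(13, 7)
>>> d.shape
(29, 29)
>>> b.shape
(29, 13)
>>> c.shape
(7, 29)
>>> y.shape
(29, 29)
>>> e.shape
(13, 29)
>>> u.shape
(29, 7)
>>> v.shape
(29, 7)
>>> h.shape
()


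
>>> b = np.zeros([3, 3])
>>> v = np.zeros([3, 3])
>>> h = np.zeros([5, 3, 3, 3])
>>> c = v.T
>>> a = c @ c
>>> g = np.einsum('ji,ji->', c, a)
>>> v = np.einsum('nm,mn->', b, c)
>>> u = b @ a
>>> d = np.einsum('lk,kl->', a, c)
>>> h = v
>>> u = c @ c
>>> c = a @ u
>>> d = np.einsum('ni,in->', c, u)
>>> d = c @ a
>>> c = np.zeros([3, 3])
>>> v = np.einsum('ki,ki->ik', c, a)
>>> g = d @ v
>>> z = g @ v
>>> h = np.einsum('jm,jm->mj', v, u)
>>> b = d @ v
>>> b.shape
(3, 3)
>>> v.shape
(3, 3)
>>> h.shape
(3, 3)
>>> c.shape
(3, 3)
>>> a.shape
(3, 3)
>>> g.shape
(3, 3)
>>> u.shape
(3, 3)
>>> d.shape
(3, 3)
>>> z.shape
(3, 3)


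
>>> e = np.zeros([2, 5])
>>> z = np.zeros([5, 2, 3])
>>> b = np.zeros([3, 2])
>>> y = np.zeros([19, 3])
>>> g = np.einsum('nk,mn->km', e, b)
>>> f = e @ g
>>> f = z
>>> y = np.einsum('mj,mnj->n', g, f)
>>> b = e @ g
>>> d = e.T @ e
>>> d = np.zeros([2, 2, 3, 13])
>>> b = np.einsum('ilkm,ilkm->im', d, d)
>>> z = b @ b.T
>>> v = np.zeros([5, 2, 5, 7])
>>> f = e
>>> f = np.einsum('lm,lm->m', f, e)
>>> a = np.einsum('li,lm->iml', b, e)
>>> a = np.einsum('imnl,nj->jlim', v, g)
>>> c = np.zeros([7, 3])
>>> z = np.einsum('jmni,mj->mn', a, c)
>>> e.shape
(2, 5)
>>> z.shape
(7, 5)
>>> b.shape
(2, 13)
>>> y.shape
(2,)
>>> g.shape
(5, 3)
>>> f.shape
(5,)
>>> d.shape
(2, 2, 3, 13)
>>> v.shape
(5, 2, 5, 7)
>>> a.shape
(3, 7, 5, 2)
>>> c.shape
(7, 3)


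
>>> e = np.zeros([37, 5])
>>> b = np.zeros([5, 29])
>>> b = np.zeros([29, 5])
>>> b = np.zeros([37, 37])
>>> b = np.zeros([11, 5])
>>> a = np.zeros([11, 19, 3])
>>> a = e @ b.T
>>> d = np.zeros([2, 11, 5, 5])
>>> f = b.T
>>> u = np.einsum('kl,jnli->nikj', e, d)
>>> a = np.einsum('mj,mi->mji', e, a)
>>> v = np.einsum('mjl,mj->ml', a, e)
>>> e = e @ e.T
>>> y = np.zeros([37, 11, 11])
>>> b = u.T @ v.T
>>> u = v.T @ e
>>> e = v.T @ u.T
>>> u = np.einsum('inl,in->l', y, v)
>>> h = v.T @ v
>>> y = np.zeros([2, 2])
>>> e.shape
(11, 11)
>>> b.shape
(2, 37, 5, 37)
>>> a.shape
(37, 5, 11)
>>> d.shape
(2, 11, 5, 5)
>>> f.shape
(5, 11)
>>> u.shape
(11,)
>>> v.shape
(37, 11)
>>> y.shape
(2, 2)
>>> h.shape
(11, 11)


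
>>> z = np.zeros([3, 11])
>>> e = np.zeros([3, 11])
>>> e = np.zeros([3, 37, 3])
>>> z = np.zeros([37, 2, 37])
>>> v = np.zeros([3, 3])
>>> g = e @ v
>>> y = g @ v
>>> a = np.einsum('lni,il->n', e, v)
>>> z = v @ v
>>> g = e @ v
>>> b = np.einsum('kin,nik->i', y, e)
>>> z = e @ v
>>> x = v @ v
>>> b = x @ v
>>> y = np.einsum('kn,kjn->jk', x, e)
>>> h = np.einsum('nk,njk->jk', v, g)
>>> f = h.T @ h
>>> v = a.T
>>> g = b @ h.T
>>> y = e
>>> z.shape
(3, 37, 3)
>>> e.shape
(3, 37, 3)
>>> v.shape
(37,)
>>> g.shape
(3, 37)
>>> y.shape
(3, 37, 3)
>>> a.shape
(37,)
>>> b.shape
(3, 3)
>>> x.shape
(3, 3)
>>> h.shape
(37, 3)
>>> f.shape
(3, 3)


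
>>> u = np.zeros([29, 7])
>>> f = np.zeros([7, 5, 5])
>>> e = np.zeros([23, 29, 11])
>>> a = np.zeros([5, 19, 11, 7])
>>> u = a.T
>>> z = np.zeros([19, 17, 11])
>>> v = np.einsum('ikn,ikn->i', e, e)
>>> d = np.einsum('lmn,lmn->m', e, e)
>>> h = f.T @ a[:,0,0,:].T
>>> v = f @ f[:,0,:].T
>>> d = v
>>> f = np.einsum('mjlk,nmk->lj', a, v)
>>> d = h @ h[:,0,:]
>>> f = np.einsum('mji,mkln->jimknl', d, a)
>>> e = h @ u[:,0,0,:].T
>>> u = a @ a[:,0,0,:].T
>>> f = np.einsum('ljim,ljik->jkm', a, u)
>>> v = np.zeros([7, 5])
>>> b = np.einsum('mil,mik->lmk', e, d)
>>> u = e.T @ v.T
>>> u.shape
(7, 5, 7)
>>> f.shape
(19, 5, 7)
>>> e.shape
(5, 5, 7)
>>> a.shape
(5, 19, 11, 7)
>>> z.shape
(19, 17, 11)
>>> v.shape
(7, 5)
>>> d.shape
(5, 5, 5)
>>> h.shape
(5, 5, 5)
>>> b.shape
(7, 5, 5)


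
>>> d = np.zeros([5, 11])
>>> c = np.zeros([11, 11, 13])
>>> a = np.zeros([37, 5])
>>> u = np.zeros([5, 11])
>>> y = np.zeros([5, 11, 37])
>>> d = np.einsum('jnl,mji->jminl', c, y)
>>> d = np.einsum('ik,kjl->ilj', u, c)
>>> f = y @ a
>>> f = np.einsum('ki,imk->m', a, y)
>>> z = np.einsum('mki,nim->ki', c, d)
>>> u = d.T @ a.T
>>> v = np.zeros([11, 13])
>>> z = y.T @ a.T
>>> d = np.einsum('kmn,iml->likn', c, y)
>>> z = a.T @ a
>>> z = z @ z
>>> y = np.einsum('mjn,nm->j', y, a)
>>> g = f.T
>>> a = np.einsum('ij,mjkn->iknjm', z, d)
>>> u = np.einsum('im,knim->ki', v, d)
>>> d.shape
(37, 5, 11, 13)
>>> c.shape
(11, 11, 13)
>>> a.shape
(5, 11, 13, 5, 37)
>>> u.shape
(37, 11)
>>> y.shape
(11,)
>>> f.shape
(11,)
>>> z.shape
(5, 5)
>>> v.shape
(11, 13)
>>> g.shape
(11,)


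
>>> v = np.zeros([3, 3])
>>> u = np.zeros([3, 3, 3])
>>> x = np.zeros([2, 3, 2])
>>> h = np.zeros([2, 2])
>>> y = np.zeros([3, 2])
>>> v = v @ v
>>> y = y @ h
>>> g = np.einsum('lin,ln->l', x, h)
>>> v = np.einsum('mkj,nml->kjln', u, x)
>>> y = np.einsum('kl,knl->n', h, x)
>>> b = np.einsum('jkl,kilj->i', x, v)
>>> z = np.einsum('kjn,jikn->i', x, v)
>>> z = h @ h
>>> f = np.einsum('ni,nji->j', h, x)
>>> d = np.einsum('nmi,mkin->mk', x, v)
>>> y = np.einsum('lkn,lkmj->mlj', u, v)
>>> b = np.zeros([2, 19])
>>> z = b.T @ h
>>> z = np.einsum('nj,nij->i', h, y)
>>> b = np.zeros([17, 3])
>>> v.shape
(3, 3, 2, 2)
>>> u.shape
(3, 3, 3)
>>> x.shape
(2, 3, 2)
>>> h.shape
(2, 2)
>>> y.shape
(2, 3, 2)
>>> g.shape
(2,)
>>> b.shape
(17, 3)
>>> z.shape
(3,)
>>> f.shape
(3,)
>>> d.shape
(3, 3)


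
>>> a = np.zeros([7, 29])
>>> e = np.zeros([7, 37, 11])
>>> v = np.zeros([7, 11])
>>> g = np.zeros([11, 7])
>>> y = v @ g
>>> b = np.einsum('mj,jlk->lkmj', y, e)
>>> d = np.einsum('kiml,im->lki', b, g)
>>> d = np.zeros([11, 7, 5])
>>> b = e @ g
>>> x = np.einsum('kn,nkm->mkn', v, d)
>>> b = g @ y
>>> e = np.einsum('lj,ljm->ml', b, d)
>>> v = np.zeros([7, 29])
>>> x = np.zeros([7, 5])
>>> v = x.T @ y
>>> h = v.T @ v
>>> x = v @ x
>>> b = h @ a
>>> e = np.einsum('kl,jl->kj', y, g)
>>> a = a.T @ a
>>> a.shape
(29, 29)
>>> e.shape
(7, 11)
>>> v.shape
(5, 7)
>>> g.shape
(11, 7)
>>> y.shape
(7, 7)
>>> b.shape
(7, 29)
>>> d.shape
(11, 7, 5)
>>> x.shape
(5, 5)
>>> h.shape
(7, 7)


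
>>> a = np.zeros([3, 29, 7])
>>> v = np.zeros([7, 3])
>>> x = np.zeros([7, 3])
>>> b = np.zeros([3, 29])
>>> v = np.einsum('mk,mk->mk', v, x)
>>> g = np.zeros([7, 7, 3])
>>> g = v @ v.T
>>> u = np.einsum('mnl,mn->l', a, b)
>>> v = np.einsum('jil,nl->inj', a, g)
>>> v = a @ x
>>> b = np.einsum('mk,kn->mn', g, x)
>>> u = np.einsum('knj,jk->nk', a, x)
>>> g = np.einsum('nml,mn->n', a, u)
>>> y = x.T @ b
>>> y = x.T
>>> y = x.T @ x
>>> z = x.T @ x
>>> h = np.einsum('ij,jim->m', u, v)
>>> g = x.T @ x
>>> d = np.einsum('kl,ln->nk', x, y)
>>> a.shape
(3, 29, 7)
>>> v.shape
(3, 29, 3)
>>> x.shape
(7, 3)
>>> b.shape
(7, 3)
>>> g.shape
(3, 3)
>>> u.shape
(29, 3)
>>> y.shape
(3, 3)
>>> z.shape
(3, 3)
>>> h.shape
(3,)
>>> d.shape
(3, 7)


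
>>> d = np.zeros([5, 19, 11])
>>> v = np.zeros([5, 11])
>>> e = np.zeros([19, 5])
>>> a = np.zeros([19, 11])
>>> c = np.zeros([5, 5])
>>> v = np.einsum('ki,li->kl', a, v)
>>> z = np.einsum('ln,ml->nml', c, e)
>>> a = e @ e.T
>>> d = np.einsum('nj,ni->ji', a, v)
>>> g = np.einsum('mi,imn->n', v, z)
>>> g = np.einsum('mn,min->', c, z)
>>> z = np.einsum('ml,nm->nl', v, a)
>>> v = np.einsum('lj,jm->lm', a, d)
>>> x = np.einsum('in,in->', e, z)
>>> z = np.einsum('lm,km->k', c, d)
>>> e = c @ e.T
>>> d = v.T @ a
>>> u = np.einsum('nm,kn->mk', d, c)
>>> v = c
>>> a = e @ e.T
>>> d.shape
(5, 19)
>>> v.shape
(5, 5)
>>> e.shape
(5, 19)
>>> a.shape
(5, 5)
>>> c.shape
(5, 5)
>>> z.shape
(19,)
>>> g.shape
()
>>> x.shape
()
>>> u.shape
(19, 5)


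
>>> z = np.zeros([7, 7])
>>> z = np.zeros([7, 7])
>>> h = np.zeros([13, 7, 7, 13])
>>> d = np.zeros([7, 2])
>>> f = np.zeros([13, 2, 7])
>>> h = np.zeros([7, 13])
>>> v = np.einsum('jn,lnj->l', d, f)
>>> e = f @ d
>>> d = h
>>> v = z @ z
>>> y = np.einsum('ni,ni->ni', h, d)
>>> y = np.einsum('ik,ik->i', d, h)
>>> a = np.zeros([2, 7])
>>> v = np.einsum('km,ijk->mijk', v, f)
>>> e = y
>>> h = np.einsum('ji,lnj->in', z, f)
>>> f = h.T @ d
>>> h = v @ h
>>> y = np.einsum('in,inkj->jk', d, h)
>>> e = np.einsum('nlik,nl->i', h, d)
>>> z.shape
(7, 7)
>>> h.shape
(7, 13, 2, 2)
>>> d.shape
(7, 13)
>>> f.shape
(2, 13)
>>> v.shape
(7, 13, 2, 7)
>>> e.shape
(2,)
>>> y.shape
(2, 2)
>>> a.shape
(2, 7)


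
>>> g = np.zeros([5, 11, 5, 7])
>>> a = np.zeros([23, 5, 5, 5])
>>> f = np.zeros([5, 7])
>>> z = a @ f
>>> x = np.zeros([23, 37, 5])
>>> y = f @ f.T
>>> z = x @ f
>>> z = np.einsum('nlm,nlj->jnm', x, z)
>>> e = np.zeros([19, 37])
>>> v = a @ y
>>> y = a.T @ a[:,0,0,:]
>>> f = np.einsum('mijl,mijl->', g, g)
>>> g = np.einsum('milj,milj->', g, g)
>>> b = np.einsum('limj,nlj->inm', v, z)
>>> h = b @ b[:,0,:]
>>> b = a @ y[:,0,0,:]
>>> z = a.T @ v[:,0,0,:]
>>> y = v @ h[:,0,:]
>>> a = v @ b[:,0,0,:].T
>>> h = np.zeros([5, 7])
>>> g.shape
()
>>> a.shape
(23, 5, 5, 23)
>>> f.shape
()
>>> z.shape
(5, 5, 5, 5)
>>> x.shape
(23, 37, 5)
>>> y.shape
(23, 5, 5, 5)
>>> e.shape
(19, 37)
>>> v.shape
(23, 5, 5, 5)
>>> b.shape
(23, 5, 5, 5)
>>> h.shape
(5, 7)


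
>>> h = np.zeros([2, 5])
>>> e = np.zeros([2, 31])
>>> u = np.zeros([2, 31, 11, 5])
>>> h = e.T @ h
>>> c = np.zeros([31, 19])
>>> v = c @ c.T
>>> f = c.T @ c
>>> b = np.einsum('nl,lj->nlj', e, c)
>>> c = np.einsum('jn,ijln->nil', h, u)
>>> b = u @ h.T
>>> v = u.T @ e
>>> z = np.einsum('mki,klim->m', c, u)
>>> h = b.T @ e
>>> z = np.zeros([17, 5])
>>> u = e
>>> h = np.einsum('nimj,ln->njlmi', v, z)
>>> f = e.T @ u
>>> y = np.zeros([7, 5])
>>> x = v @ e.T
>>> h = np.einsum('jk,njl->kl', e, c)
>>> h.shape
(31, 11)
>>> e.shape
(2, 31)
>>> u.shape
(2, 31)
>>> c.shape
(5, 2, 11)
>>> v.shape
(5, 11, 31, 31)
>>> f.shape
(31, 31)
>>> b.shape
(2, 31, 11, 31)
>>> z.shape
(17, 5)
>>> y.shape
(7, 5)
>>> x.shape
(5, 11, 31, 2)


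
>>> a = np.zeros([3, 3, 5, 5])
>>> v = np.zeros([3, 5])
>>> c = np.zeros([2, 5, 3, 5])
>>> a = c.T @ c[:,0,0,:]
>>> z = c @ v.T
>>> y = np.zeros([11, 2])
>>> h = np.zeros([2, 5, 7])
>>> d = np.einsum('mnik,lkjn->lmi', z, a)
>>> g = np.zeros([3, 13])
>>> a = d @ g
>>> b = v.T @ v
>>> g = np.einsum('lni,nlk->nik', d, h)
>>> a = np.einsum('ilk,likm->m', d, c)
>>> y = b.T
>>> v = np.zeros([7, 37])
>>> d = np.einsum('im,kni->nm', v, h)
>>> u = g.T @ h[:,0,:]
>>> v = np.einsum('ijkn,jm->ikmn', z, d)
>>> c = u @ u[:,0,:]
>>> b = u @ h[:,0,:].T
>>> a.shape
(5,)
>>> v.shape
(2, 3, 37, 3)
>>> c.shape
(7, 3, 7)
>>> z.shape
(2, 5, 3, 3)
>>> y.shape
(5, 5)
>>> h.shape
(2, 5, 7)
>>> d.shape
(5, 37)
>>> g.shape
(2, 3, 7)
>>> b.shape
(7, 3, 2)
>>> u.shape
(7, 3, 7)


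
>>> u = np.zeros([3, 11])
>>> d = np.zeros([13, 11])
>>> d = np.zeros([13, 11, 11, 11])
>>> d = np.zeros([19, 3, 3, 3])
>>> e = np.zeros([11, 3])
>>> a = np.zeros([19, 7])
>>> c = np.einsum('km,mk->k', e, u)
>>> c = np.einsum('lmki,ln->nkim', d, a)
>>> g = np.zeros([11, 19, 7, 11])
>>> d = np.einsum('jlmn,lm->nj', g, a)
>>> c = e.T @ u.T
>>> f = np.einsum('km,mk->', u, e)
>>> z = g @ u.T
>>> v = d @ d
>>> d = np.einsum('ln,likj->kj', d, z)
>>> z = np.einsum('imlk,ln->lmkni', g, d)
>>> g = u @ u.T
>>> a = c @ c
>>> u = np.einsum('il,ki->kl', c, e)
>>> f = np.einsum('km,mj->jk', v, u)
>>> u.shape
(11, 3)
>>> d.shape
(7, 3)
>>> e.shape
(11, 3)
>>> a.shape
(3, 3)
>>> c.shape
(3, 3)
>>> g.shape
(3, 3)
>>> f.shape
(3, 11)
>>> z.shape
(7, 19, 11, 3, 11)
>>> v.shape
(11, 11)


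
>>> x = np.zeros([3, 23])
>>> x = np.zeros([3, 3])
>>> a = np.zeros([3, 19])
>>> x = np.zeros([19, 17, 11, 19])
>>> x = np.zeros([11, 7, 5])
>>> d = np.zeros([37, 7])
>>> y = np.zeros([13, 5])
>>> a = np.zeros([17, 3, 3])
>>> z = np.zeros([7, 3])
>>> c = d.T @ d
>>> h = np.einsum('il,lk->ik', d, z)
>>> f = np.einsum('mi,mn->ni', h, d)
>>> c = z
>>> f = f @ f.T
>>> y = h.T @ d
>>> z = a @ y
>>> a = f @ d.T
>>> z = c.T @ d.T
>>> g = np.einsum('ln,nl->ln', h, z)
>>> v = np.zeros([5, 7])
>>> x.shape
(11, 7, 5)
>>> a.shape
(7, 37)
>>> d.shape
(37, 7)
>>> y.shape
(3, 7)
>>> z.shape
(3, 37)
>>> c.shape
(7, 3)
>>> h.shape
(37, 3)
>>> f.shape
(7, 7)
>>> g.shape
(37, 3)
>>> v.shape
(5, 7)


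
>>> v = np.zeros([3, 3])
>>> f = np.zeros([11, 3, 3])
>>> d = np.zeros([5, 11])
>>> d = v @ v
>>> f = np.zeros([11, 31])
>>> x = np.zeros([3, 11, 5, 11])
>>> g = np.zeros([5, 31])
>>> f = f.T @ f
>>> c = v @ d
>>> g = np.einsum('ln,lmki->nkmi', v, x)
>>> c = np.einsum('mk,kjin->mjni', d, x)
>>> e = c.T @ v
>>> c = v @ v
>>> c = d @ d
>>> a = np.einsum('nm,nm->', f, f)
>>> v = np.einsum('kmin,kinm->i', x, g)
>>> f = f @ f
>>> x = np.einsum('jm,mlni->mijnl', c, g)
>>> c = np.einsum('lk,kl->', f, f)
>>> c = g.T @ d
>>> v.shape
(5,)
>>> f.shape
(31, 31)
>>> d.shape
(3, 3)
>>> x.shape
(3, 11, 3, 11, 5)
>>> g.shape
(3, 5, 11, 11)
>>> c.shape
(11, 11, 5, 3)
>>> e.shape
(5, 11, 11, 3)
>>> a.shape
()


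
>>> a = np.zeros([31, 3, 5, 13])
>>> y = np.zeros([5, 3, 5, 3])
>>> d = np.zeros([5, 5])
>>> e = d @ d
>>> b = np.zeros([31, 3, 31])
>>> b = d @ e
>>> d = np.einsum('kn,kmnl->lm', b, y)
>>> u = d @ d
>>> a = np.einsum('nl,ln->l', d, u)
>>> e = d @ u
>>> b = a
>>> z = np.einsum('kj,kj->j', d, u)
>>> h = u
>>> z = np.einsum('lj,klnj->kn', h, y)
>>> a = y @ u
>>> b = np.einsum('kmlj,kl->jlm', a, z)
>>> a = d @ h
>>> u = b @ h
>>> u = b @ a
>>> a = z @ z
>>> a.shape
(5, 5)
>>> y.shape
(5, 3, 5, 3)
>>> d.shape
(3, 3)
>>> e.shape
(3, 3)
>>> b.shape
(3, 5, 3)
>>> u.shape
(3, 5, 3)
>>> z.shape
(5, 5)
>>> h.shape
(3, 3)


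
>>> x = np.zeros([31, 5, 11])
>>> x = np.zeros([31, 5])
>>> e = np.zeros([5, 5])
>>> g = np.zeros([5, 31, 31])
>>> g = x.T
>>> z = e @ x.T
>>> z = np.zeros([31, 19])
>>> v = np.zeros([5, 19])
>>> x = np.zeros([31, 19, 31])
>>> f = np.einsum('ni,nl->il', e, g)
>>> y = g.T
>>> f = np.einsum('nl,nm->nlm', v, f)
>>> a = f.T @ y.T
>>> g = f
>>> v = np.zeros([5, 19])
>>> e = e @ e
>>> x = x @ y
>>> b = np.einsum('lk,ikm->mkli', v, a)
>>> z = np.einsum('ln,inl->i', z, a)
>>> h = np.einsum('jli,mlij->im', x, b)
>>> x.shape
(31, 19, 5)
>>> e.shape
(5, 5)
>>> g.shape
(5, 19, 31)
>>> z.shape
(31,)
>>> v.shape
(5, 19)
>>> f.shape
(5, 19, 31)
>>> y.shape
(31, 5)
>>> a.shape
(31, 19, 31)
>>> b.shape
(31, 19, 5, 31)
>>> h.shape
(5, 31)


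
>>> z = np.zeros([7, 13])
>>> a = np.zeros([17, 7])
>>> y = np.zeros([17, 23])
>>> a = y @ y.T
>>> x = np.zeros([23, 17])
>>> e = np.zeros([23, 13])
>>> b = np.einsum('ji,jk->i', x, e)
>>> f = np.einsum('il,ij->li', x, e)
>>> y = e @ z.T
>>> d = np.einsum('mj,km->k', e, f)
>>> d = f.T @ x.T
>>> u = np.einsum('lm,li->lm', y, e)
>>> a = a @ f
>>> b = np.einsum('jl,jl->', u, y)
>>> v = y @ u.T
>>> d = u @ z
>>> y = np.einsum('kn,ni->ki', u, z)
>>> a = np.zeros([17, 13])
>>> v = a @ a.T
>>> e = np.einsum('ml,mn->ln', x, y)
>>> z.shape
(7, 13)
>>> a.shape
(17, 13)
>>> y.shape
(23, 13)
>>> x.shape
(23, 17)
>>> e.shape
(17, 13)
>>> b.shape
()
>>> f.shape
(17, 23)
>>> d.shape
(23, 13)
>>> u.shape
(23, 7)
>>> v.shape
(17, 17)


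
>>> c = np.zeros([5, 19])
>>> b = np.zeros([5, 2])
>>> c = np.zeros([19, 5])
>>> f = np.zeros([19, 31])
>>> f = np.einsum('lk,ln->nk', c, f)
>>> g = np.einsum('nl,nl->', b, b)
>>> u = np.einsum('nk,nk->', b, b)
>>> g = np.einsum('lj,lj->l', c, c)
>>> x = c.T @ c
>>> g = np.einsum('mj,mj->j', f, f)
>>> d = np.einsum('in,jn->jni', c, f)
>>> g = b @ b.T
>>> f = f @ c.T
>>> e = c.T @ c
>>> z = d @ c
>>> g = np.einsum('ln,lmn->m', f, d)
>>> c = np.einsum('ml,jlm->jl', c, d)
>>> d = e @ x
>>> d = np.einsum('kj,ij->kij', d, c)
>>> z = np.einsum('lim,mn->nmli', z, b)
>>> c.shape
(31, 5)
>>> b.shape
(5, 2)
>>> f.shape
(31, 19)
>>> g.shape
(5,)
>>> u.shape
()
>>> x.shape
(5, 5)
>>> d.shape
(5, 31, 5)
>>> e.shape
(5, 5)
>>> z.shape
(2, 5, 31, 5)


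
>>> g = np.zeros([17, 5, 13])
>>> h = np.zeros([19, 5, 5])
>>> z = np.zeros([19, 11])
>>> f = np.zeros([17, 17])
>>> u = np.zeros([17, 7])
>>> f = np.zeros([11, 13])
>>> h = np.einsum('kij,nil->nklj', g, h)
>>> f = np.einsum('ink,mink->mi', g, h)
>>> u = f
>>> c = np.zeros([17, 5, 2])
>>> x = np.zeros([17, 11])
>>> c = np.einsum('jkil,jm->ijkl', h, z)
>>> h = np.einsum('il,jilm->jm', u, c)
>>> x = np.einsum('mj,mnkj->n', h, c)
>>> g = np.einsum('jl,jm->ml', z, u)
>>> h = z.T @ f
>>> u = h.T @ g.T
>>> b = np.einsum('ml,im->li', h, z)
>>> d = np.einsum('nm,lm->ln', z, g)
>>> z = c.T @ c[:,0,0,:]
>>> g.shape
(17, 11)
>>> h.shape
(11, 17)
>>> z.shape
(13, 17, 19, 13)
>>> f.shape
(19, 17)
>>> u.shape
(17, 17)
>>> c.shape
(5, 19, 17, 13)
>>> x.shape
(19,)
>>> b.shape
(17, 19)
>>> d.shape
(17, 19)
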